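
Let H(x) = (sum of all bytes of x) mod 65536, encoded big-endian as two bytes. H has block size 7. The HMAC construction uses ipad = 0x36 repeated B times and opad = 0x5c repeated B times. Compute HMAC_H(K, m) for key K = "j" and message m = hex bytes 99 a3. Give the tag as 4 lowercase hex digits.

033c

Key "j" = 6a is 1 byte ≤ B = 7; zero-pad to 7 bytes: K' = 6a 00 00 00 00 00 00.
K' ⊕ ipad = 5c 36 36 36 36 36 36.  K' ⊕ opad = 36 5c 5c 5c 5c 5c 5c.
Inner input = (K'⊕ipad) ∥ m = 5c 36 36 36 36 36 36 ∥ 99 a3.
Inner hash: sum = 92+54+54+54+54+54+54+153+163 = 732 → 02 dc.
Outer input = (K'⊕opad) ∥ inner = 36 5c 5c 5c 5c 5c 5c ∥ 02 dc.
Outer hash (tag): sum = 54+92+92+92+92+92+92+2+220 = 828 → 03 3c.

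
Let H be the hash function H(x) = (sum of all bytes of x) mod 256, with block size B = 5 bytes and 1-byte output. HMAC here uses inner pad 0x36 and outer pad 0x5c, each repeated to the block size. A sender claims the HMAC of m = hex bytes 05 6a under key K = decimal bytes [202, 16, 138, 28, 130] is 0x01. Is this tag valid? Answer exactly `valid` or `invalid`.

Key decimal bytes [202, 16, 138, 28, 130] = ca 10 8a 1c 82 is exactly B = 5 bytes: K' = ca 10 8a 1c 82.
K' ⊕ ipad = fc 26 bc 2a b4; K' ⊕ opad = 96 4c d6 40 de.
Inner hash: sum = 252+38+188+42+180+5+106 = 811; mod 256 = 43 → 2b.
Outer hash (recomputed tag): sum = 150+76+214+64+222+43 = 769; mod 256 = 1 → 01.
Recomputed tag = 01; claimed = 01 → match.

valid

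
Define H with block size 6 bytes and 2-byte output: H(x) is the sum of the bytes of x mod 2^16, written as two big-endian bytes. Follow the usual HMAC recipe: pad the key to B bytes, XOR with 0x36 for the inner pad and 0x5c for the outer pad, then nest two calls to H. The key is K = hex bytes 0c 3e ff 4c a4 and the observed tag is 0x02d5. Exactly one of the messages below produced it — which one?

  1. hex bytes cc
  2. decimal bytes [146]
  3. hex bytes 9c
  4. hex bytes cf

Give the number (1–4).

Key hex bytes 0c 3e ff 4c a4 is 5 bytes ≤ B = 6; zero-pad to 6 bytes: K' = 0c 3e ff 4c a4 00.
K' ⊕ ipad = 3a 08 c9 7a 92 36; K' ⊕ opad = 50 62 a3 10 f8 5c.
m1: inner = H(3a 08 c9 7a 92 36 cc) = 03 19; tag = H(50 62 a3 10 f8 5c 03 19) = 02d5 ← matches
m2: inner = H(3a 08 c9 7a 92 36 92) = 02 df; tag = H(50 62 a3 10 f8 5c 02 df) = 039a
m3: inner = H(3a 08 c9 7a 92 36 9c) = 02 e9; tag = H(50 62 a3 10 f8 5c 02 e9) = 03a4
m4: inner = H(3a 08 c9 7a 92 36 cf) = 03 1c; tag = H(50 62 a3 10 f8 5c 03 1c) = 02d8

1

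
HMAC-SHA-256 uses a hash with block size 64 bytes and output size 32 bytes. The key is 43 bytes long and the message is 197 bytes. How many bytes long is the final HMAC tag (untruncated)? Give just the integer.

32

The tag is one SHA-256 digest: 32 bytes.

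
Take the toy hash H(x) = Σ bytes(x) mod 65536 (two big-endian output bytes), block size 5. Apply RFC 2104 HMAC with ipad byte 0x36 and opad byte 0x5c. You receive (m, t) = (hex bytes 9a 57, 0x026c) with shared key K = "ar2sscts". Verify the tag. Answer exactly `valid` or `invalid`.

invalid

Key "ar2sscts" = 61 72 32 73 73 63 74 73 is 8 bytes > B = 5, so hash it first: H(key) = 03 35, then zero-pad to 5 bytes: K' = 03 35 00 00 00.
K' ⊕ ipad = 35 03 36 36 36; K' ⊕ opad = 5f 69 5c 5c 5c.
Inner hash: sum = 53+3+54+54+54+154+87 = 459 → 01 cb.
Outer hash (recomputed tag): sum = 95+105+92+92+92+1+203 = 680 → 02 a8.
Recomputed tag = 02a8; claimed = 026c → mismatch.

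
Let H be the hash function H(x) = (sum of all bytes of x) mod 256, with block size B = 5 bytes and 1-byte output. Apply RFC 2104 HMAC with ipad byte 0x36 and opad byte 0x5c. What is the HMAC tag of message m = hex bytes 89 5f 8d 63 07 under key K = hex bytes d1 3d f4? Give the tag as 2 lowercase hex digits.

Key hex bytes d1 3d f4 is 3 bytes ≤ B = 5; zero-pad to 5 bytes: K' = d1 3d f4 00 00.
K' ⊕ ipad = e7 0b c2 36 36.  K' ⊕ opad = 8d 61 a8 5c 5c.
Inner input = (K'⊕ipad) ∥ m = e7 0b c2 36 36 ∥ 89 5f 8d 63 07.
Inner hash: sum = 231+11+194+54+54+137+95+141+99+7 = 1023; mod 256 = 255 → ff.
Outer input = (K'⊕opad) ∥ inner = 8d 61 a8 5c 5c ∥ ff.
Outer hash (tag): sum = 141+97+168+92+92+255 = 845; mod 256 = 77 → 4d.

4d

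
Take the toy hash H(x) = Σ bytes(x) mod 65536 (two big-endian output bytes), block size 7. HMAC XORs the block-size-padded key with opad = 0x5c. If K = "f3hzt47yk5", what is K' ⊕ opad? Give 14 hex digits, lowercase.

5f2f5c5c5c5c5c

Key "f3hzt47yk5" = 66 33 68 7a 74 34 37 79 6b 35 is 10 bytes > B = 7, so hash it first: H(key) = 03 73, then zero-pad to 7 bytes: K' = 03 73 00 00 00 00 00.
XOR each byte with 0x5c: 03⊕5c=5f, 73⊕5c=2f, 00⊕5c=5c, 00⊕5c=5c, 00⊕5c=5c, 00⊕5c=5c, 00⊕5c=5c.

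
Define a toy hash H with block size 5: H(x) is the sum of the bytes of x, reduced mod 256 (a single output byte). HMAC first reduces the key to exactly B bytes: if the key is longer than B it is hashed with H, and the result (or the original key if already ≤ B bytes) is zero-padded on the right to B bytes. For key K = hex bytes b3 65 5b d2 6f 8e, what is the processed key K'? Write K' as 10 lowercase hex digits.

4200000000

|K| = 6 > B = 5, so first hash the key.
H(K): sum = 179+101+91+210+111+142 = 834; mod 256 = 66 → 42.
Zero-pad H(K) = 42 to 5 bytes: K' = 42 00 00 00 00.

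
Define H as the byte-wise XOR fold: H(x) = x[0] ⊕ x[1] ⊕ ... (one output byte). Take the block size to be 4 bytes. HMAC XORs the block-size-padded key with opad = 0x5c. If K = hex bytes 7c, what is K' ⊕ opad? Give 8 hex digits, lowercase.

Key hex bytes 7c is 1 byte ≤ B = 4; zero-pad to 4 bytes: K' = 7c 00 00 00.
XOR each byte with 0x5c: 7c⊕5c=20, 00⊕5c=5c, 00⊕5c=5c, 00⊕5c=5c.

205c5c5c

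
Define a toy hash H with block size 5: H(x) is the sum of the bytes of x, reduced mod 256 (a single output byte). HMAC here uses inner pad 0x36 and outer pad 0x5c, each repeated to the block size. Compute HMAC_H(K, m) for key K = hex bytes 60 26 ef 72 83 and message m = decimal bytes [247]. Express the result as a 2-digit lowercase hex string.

Key hex bytes 60 26 ef 72 83 is exactly B = 5 bytes: K' = 60 26 ef 72 83.
K' ⊕ ipad = 56 10 d9 44 b5.  K' ⊕ opad = 3c 7a b3 2e df.
Inner input = (K'⊕ipad) ∥ m = 56 10 d9 44 b5 ∥ f7.
Inner hash: sum = 86+16+217+68+181+247 = 815; mod 256 = 47 → 2f.
Outer input = (K'⊕opad) ∥ inner = 3c 7a b3 2e df ∥ 2f.
Outer hash (tag): sum = 60+122+179+46+223+47 = 677; mod 256 = 165 → a5.

a5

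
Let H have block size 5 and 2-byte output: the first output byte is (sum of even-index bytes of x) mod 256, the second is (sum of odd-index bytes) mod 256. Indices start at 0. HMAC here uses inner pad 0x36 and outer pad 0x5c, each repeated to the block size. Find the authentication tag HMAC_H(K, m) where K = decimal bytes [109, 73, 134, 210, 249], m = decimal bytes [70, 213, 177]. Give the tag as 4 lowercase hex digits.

Key decimal bytes [109, 73, 134, 210, 249] = 6d 49 86 d2 f9 is exactly B = 5 bytes: K' = 6d 49 86 d2 f9.
K' ⊕ ipad = 5b 7f b0 e4 cf.  K' ⊕ opad = 31 15 da 8e a5.
Inner input = (K'⊕ipad) ∥ m = 5b 7f b0 e4 cf ∥ 46 d5 b1.
Inner hash: even-index sum = 687 mod 256 = 175; odd-index sum = 602 mod 256 = 90 → af 5a.
Outer input = (K'⊕opad) ∥ inner = 31 15 da 8e a5 ∥ af 5a.
Outer hash (tag): even-index sum = 522 mod 256 = 10; odd-index sum = 338 mod 256 = 82 → 0a 52.

0a52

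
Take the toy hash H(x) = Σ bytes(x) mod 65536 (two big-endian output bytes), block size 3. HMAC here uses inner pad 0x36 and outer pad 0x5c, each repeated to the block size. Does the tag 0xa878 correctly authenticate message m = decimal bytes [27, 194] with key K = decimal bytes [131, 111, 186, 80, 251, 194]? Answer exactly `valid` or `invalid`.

invalid

Key decimal bytes [131, 111, 186, 80, 251, 194] = 83 6f ba 50 fb c2 is 6 bytes > B = 3, so hash it first: H(key) = 03 b9, then zero-pad to 3 bytes: K' = 03 b9 00.
K' ⊕ ipad = 35 8f 36; K' ⊕ opad = 5f e5 5c.
Inner hash: sum = 53+143+54+27+194 = 471 → 01 d7.
Outer hash (recomputed tag): sum = 95+229+92+1+215 = 632 → 02 78.
Recomputed tag = 0278; claimed = a878 → mismatch.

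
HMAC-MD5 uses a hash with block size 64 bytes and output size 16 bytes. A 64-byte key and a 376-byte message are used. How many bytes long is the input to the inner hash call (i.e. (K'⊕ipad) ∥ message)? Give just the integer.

Key is 64 ≤ 64 bytes, zero-padded: |K'| = 64.
Inner input = (K'⊕ipad) ∥ m → 64 + 376 = 440 bytes.

440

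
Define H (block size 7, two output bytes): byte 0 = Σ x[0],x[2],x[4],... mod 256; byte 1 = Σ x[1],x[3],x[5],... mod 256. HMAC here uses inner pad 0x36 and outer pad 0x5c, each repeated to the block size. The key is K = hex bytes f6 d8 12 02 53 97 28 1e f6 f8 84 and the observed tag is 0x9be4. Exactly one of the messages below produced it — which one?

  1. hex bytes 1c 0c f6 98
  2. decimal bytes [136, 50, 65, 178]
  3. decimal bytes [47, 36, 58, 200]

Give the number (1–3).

2

Key hex bytes f6 d8 12 02 53 97 28 1e f6 f8 84 is 11 bytes > B = 7, so hash it first: H(key) = fd 87, then zero-pad to 7 bytes: K' = fd 87 00 00 00 00 00.
K' ⊕ ipad = cb b1 36 36 36 36 36; K' ⊕ opad = a1 db 5c 5c 5c 5c 5c.
m1: inner = H(cb b1 36 36 36 36 36 1c 0c f6 98) = 11 2f; tag = H(a1 db 5c 5c 5c 5c 5c 11 2f) = e4a4
m2: inner = H(cb b1 36 36 36 36 36 88 32 41 b2) = 51 e6; tag = H(a1 db 5c 5c 5c 5c 5c 51 e6) = 9be4 ← matches
m3: inner = H(cb b1 36 36 36 36 36 2f 24 3a c8) = 59 86; tag = H(a1 db 5c 5c 5c 5c 5c 59 86) = 3bec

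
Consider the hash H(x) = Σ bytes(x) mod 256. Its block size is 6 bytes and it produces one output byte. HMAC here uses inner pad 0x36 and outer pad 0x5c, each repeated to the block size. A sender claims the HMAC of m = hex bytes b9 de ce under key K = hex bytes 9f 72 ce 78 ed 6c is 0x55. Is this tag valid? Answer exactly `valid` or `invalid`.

Key hex bytes 9f 72 ce 78 ed 6c is exactly B = 6 bytes: K' = 9f 72 ce 78 ed 6c.
K' ⊕ ipad = a9 44 f8 4e db 5a; K' ⊕ opad = c3 2e 92 24 b1 30.
Inner hash: sum = 169+68+248+78+219+90+185+222+206 = 1485; mod 256 = 205 → cd.
Outer hash (recomputed tag): sum = 195+46+146+36+177+48+205 = 853; mod 256 = 85 → 55.
Recomputed tag = 55; claimed = 55 → match.

valid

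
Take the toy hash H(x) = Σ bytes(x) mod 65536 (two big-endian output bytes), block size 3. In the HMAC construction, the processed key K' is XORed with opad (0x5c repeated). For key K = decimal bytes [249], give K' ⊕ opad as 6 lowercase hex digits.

a55c5c

Key decimal bytes [249] = f9 is 1 byte ≤ B = 3; zero-pad to 3 bytes: K' = f9 00 00.
XOR each byte with 0x5c: f9⊕5c=a5, 00⊕5c=5c, 00⊕5c=5c.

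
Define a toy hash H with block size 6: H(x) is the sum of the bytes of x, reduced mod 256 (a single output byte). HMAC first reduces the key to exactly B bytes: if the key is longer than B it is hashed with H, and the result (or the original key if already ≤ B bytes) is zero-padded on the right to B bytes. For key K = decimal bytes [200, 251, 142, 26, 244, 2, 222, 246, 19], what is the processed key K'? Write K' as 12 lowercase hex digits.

|K| = 9 > B = 6, so first hash the key.
H(K): sum = 200+251+142+26+244+2+222+246+19 = 1352; mod 256 = 72 → 48.
Zero-pad H(K) = 48 to 6 bytes: K' = 48 00 00 00 00 00.

480000000000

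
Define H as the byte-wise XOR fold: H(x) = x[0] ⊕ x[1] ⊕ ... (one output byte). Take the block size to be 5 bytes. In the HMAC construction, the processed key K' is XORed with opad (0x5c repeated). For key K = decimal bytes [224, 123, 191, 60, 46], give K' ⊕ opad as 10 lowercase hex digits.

bc27e36072

Key decimal bytes [224, 123, 191, 60, 46] = e0 7b bf 3c 2e is exactly B = 5 bytes: K' = e0 7b bf 3c 2e.
XOR each byte with 0x5c: e0⊕5c=bc, 7b⊕5c=27, bf⊕5c=e3, 3c⊕5c=60, 2e⊕5c=72.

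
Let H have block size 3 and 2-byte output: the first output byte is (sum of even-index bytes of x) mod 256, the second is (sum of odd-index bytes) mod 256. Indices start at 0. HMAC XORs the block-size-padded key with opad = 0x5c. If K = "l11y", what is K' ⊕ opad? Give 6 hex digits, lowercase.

Key "l11y" = 6c 31 31 79 is 4 bytes > B = 3, so hash it first: H(key) = 9d aa, then zero-pad to 3 bytes: K' = 9d aa 00.
XOR each byte with 0x5c: 9d⊕5c=c1, aa⊕5c=f6, 00⊕5c=5c.

c1f65c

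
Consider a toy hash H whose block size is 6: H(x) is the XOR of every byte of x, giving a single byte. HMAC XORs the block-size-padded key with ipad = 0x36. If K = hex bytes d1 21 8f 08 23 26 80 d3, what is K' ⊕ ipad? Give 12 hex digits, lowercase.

Key hex bytes d1 21 8f 08 23 26 80 d3 is 8 bytes > B = 6, so hash it first: H(key) = 21, then zero-pad to 6 bytes: K' = 21 00 00 00 00 00.
XOR each byte with 0x36: 21⊕36=17, 00⊕36=36, 00⊕36=36, 00⊕36=36, 00⊕36=36, 00⊕36=36.

173636363636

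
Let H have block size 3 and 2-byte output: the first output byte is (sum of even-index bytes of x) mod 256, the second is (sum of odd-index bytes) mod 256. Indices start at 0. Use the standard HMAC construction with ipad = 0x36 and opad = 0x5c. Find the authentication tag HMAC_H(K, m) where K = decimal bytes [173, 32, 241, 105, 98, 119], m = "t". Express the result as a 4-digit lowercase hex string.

Key decimal bytes [173, 32, 241, 105, 98, 119] = ad 20 f1 69 62 77 is 6 bytes > B = 3, so hash it first: H(key) = 00 00, then zero-pad to 3 bytes: K' = 00 00 00.
K' ⊕ ipad = 36 36 36.  K' ⊕ opad = 5c 5c 5c.
Inner input = (K'⊕ipad) ∥ m = 36 36 36 ∥ 74.
Inner hash: even-index sum = 108 mod 256 = 108; odd-index sum = 170 mod 256 = 170 → 6c aa.
Outer input = (K'⊕opad) ∥ inner = 5c 5c 5c ∥ 6c aa.
Outer hash (tag): even-index sum = 354 mod 256 = 98; odd-index sum = 200 mod 256 = 200 → 62 c8.

62c8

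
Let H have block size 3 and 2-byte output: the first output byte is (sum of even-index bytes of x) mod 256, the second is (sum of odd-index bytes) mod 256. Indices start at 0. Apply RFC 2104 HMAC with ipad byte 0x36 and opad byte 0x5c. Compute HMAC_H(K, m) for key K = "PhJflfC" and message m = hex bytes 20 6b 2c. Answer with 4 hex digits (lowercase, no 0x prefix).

Key "PhJflfC" = 50 68 4a 66 6c 66 43 is 7 bytes > B = 3, so hash it first: H(key) = 49 34, then zero-pad to 3 bytes: K' = 49 34 00.
K' ⊕ ipad = 7f 02 36.  K' ⊕ opad = 15 68 5c.
Inner input = (K'⊕ipad) ∥ m = 7f 02 36 ∥ 20 6b 2c.
Inner hash: even-index sum = 288 mod 256 = 32; odd-index sum = 78 mod 256 = 78 → 20 4e.
Outer input = (K'⊕opad) ∥ inner = 15 68 5c ∥ 20 4e.
Outer hash (tag): even-index sum = 191 mod 256 = 191; odd-index sum = 136 mod 256 = 136 → bf 88.

bf88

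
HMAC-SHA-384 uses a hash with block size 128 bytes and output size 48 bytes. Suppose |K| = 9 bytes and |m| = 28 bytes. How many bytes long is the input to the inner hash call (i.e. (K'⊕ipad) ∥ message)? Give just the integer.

156

Key is 9 ≤ 128 bytes, zero-padded: |K'| = 128.
Inner input = (K'⊕ipad) ∥ m → 128 + 28 = 156 bytes.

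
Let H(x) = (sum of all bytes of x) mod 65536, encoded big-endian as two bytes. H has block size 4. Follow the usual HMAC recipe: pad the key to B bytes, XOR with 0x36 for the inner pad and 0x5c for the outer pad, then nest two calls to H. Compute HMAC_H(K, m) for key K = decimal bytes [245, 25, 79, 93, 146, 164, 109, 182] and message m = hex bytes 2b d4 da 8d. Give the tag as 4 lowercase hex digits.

018b

Key decimal bytes [245, 25, 79, 93, 146, 164, 109, 182] = f5 19 4f 5d 92 a4 6d b6 is 8 bytes > B = 4, so hash it first: H(key) = 04 13, then zero-pad to 4 bytes: K' = 04 13 00 00.
K' ⊕ ipad = 32 25 36 36.  K' ⊕ opad = 58 4f 5c 5c.
Inner input = (K'⊕ipad) ∥ m = 32 25 36 36 ∥ 2b d4 da 8d.
Inner hash: sum = 50+37+54+54+43+212+218+141 = 809 → 03 29.
Outer input = (K'⊕opad) ∥ inner = 58 4f 5c 5c ∥ 03 29.
Outer hash (tag): sum = 88+79+92+92+3+41 = 395 → 01 8b.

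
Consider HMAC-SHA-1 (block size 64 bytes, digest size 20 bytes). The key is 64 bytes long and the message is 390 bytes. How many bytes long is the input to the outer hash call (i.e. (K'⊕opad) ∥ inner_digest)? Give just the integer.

84

Key is 64 ≤ 64 bytes, zero-padded: |K'| = 64.
Outer input = (K'⊕opad) ∥ H(inner) → 64 + 20 = 84 bytes.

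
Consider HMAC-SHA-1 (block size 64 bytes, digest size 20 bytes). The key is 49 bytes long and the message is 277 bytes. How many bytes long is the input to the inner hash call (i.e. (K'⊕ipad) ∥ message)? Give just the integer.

Key is 49 ≤ 64 bytes, zero-padded: |K'| = 64.
Inner input = (K'⊕ipad) ∥ m → 64 + 277 = 341 bytes.

341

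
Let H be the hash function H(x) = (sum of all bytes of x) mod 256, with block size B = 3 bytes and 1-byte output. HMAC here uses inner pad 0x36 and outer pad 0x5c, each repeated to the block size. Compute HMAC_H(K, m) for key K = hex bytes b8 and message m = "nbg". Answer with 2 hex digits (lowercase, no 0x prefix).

cd

Key hex bytes b8 is 1 byte ≤ B = 3; zero-pad to 3 bytes: K' = b8 00 00.
K' ⊕ ipad = 8e 36 36.  K' ⊕ opad = e4 5c 5c.
Inner input = (K'⊕ipad) ∥ m = 8e 36 36 ∥ 6e 62 67.
Inner hash: sum = 142+54+54+110+98+103 = 561; mod 256 = 49 → 31.
Outer input = (K'⊕opad) ∥ inner = e4 5c 5c ∥ 31.
Outer hash (tag): sum = 228+92+92+49 = 461; mod 256 = 205 → cd.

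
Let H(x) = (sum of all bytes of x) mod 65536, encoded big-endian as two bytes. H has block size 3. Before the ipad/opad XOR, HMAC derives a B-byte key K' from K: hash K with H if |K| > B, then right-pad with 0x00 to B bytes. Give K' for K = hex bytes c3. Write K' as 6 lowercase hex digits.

Key hex bytes c3 is 1 byte ≤ B = 3; zero-pad to 3 bytes: K' = c3 00 00.

c30000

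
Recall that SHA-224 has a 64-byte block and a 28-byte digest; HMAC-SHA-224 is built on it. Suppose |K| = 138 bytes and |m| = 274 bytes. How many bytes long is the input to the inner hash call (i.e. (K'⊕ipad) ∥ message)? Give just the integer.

Key is 138 > 64 bytes, so it is hashed to 28 bytes then zero-padded to 64: |K'| = 64.
Inner input = (K'⊕ipad) ∥ m → 64 + 274 = 338 bytes.

338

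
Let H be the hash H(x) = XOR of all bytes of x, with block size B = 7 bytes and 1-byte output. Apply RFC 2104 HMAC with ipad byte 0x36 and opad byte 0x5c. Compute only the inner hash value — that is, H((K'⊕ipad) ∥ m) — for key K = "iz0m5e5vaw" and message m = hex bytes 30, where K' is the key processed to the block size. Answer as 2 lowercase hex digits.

4d

Key "iz0m5e5vaw" = 69 7a 30 6d 35 65 35 76 61 77 is 10 bytes > B = 7, so hash it first: H(key) = 4b, then zero-pad to 7 bytes: K' = 4b 00 00 00 00 00 00.
K' ⊕ ipad = 7d 36 36 36 36 36 36.
Inner input = 7d 36 36 36 36 36 36 ∥ 30.
Inner hash: XOR 7d⊕36⊕36⊕36⊕36⊕36⊕36⊕30 = 4d.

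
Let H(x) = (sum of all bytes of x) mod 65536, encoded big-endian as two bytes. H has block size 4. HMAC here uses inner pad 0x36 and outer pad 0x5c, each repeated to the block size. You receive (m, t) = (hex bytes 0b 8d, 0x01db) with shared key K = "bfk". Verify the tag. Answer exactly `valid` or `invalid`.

valid

Key "bfk" = 62 66 6b is 3 bytes ≤ B = 4; zero-pad to 4 bytes: K' = 62 66 6b 00.
K' ⊕ ipad = 54 50 5d 36; K' ⊕ opad = 3e 3a 37 5c.
Inner hash: sum = 84+80+93+54+11+141 = 463 → 01 cf.
Outer hash (recomputed tag): sum = 62+58+55+92+1+207 = 475 → 01 db.
Recomputed tag = 01db; claimed = 01db → match.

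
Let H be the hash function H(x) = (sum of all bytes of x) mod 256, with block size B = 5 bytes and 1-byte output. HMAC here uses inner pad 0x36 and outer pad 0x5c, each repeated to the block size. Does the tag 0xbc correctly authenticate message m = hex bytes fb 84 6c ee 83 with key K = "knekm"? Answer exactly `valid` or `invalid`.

Key "knekm" = 6b 6e 65 6b 6d is exactly B = 5 bytes: K' = 6b 6e 65 6b 6d.
K' ⊕ ipad = 5d 58 53 5d 5b; K' ⊕ opad = 37 32 39 37 31.
Inner hash: sum = 93+88+83+93+91+251+132+108+238+131 = 1308; mod 256 = 28 → 1c.
Outer hash (recomputed tag): sum = 55+50+57+55+49+28 = 294; mod 256 = 38 → 26.
Recomputed tag = 26; claimed = bc → mismatch.

invalid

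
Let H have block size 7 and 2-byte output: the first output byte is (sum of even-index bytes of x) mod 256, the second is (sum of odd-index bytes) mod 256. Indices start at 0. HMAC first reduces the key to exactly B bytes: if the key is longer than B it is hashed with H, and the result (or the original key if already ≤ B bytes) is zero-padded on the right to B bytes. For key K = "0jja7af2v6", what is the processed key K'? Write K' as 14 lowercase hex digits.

|K| = 10 > B = 7, so first hash the key.
H(K): even-index sum = 429 mod 256 = 173; odd-index sum = 404 mod 256 = 148 → ad 94.
Zero-pad H(K) = ad 94 to 7 bytes: K' = ad 94 00 00 00 00 00.

ad940000000000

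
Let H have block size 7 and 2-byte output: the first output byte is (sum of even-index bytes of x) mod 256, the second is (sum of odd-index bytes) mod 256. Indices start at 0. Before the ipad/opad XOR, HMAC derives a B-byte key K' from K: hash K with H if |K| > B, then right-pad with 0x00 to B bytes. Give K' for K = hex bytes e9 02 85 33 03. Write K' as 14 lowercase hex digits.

e9028533030000

Key hex bytes e9 02 85 33 03 is 5 bytes ≤ B = 7; zero-pad to 7 bytes: K' = e9 02 85 33 03 00 00.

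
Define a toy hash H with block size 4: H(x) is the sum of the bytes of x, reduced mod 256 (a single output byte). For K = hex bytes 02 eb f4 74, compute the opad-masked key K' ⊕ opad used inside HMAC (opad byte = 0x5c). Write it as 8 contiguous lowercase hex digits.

5eb7a828

Key hex bytes 02 eb f4 74 is exactly B = 4 bytes: K' = 02 eb f4 74.
XOR each byte with 0x5c: 02⊕5c=5e, eb⊕5c=b7, f4⊕5c=a8, 74⊕5c=28.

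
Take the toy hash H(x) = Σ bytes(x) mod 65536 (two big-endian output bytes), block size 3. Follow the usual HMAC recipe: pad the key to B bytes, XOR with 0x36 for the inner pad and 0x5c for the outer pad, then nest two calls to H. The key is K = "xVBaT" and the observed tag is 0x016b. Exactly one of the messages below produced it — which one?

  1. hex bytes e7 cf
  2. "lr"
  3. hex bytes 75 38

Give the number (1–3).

Key "xVBaT" = 78 56 42 61 54 is 5 bytes > B = 3, so hash it first: H(key) = 01 c5, then zero-pad to 3 bytes: K' = 01 c5 00.
K' ⊕ ipad = 37 f3 36; K' ⊕ opad = 5d 99 5c.
m1: inner = H(37 f3 36 e7 cf) = 03 16; tag = H(5d 99 5c 03 16) = 016b ← matches
m2: inner = H(37 f3 36 6c 72) = 02 3e; tag = H(5d 99 5c 02 3e) = 0192
m3: inner = H(37 f3 36 75 38) = 02 0d; tag = H(5d 99 5c 02 0d) = 0161

1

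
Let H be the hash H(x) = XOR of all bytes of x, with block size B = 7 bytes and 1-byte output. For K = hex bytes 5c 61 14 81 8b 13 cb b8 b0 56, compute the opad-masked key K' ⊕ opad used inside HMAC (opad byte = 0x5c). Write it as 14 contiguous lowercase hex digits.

Key hex bytes 5c 61 14 81 8b 13 cb b8 b0 56 is 10 bytes > B = 7, so hash it first: H(key) = a5, then zero-pad to 7 bytes: K' = a5 00 00 00 00 00 00.
XOR each byte with 0x5c: a5⊕5c=f9, 00⊕5c=5c, 00⊕5c=5c, 00⊕5c=5c, 00⊕5c=5c, 00⊕5c=5c, 00⊕5c=5c.

f95c5c5c5c5c5c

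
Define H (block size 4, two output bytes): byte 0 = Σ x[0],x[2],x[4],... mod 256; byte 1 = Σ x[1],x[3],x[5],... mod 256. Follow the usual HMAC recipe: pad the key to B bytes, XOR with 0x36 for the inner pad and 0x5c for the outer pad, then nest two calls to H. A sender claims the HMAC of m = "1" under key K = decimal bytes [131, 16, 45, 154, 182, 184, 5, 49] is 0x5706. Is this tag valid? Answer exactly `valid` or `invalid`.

valid

Key decimal bytes [131, 16, 45, 154, 182, 184, 5, 49] = 83 10 2d 9a b6 b8 05 31 is 8 bytes > B = 4, so hash it first: H(key) = 6b 93, then zero-pad to 4 bytes: K' = 6b 93 00 00.
K' ⊕ ipad = 5d a5 36 36; K' ⊕ opad = 37 cf 5c 5c.
Inner hash: even-index sum = 196 mod 256 = 196; odd-index sum = 219 mod 256 = 219 → c4 db.
Outer hash (recomputed tag): even-index sum = 343 mod 256 = 87; odd-index sum = 518 mod 256 = 6 → 57 06.
Recomputed tag = 5706; claimed = 5706 → match.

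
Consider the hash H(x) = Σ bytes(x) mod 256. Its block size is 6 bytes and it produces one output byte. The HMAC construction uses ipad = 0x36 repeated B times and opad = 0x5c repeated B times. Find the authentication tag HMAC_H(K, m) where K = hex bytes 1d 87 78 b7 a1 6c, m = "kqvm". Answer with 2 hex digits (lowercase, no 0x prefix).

b3

Key hex bytes 1d 87 78 b7 a1 6c is exactly B = 6 bytes: K' = 1d 87 78 b7 a1 6c.
K' ⊕ ipad = 2b b1 4e 81 97 5a.  K' ⊕ opad = 41 db 24 eb fd 30.
Inner input = (K'⊕ipad) ∥ m = 2b b1 4e 81 97 5a ∥ 6b 71 76 6d.
Inner hash: sum = 43+177+78+129+151+90+107+113+118+109 = 1115; mod 256 = 91 → 5b.
Outer input = (K'⊕opad) ∥ inner = 41 db 24 eb fd 30 ∥ 5b.
Outer hash (tag): sum = 65+219+36+235+253+48+91 = 947; mod 256 = 179 → b3.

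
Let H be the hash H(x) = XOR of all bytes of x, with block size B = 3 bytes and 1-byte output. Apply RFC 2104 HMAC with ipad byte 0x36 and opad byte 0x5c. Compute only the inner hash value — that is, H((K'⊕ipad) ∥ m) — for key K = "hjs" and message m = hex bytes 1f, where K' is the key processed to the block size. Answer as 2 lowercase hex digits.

Key "hjs" = 68 6a 73 is exactly B = 3 bytes: K' = 68 6a 73.
K' ⊕ ipad = 5e 5c 45.
Inner input = 5e 5c 45 ∥ 1f.
Inner hash: XOR 5e⊕5c⊕45⊕1f = 58.

58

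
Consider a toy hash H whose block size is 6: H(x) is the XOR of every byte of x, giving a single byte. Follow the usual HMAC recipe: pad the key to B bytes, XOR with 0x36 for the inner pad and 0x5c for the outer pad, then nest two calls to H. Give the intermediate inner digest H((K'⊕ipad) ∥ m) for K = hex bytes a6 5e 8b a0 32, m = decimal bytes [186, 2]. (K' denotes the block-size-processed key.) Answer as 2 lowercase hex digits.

59

Key hex bytes a6 5e 8b a0 32 is 5 bytes ≤ B = 6; zero-pad to 6 bytes: K' = a6 5e 8b a0 32 00.
K' ⊕ ipad = 90 68 bd 96 04 36.
Inner input = 90 68 bd 96 04 36 ∥ ba 02.
Inner hash: XOR 90⊕68⊕bd⊕96⊕04⊕36⊕ba⊕02 = 59.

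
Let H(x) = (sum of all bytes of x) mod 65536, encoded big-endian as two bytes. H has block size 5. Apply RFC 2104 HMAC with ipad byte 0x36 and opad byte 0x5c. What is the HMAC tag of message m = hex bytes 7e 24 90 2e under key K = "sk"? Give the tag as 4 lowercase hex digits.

Key "sk" = 73 6b is 2 bytes ≤ B = 5; zero-pad to 5 bytes: K' = 73 6b 00 00 00.
K' ⊕ ipad = 45 5d 36 36 36.  K' ⊕ opad = 2f 37 5c 5c 5c.
Inner input = (K'⊕ipad) ∥ m = 45 5d 36 36 36 ∥ 7e 24 90 2e.
Inner hash: sum = 69+93+54+54+54+126+36+144+46 = 676 → 02 a4.
Outer input = (K'⊕opad) ∥ inner = 2f 37 5c 5c 5c ∥ 02 a4.
Outer hash (tag): sum = 47+55+92+92+92+2+164 = 544 → 02 20.

0220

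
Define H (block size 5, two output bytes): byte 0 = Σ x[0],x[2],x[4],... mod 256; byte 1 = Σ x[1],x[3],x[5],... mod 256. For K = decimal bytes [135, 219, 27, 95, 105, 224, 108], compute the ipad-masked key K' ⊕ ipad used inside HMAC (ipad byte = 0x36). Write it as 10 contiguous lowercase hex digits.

412c363636

Key decimal bytes [135, 219, 27, 95, 105, 224, 108] = 87 db 1b 5f 69 e0 6c is 7 bytes > B = 5, so hash it first: H(key) = 77 1a, then zero-pad to 5 bytes: K' = 77 1a 00 00 00.
XOR each byte with 0x36: 77⊕36=41, 1a⊕36=2c, 00⊕36=36, 00⊕36=36, 00⊕36=36.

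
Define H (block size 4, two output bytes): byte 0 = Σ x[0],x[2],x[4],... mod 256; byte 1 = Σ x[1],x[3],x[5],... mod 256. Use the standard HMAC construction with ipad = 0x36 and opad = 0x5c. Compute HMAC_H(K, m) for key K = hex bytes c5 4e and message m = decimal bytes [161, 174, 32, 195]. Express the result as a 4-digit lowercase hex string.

df8d

Key hex bytes c5 4e is 2 bytes ≤ B = 4; zero-pad to 4 bytes: K' = c5 4e 00 00.
K' ⊕ ipad = f3 78 36 36.  K' ⊕ opad = 99 12 5c 5c.
Inner input = (K'⊕ipad) ∥ m = f3 78 36 36 ∥ a1 ae 20 c3.
Inner hash: even-index sum = 490 mod 256 = 234; odd-index sum = 543 mod 256 = 31 → ea 1f.
Outer input = (K'⊕opad) ∥ inner = 99 12 5c 5c ∥ ea 1f.
Outer hash (tag): even-index sum = 479 mod 256 = 223; odd-index sum = 141 mod 256 = 141 → df 8d.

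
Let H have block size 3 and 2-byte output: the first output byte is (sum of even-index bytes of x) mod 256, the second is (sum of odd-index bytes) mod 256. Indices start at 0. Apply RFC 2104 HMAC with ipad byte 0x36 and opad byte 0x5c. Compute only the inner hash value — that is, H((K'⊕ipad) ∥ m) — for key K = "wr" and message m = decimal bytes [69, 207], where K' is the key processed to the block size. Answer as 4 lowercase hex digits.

Key "wr" = 77 72 is 2 bytes ≤ B = 3; zero-pad to 3 bytes: K' = 77 72 00.
K' ⊕ ipad = 41 44 36.
Inner input = 41 44 36 ∥ 45 cf.
Inner hash: even-index sum = 326 mod 256 = 70; odd-index sum = 137 mod 256 = 137 → 46 89.

4689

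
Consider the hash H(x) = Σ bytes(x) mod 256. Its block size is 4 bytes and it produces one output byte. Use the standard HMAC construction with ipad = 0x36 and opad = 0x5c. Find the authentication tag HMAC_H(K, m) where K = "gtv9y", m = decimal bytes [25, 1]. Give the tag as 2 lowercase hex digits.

64

Key "gtv9y" = 67 74 76 39 79 is 5 bytes > B = 4, so hash it first: H(key) = 03, then zero-pad to 4 bytes: K' = 03 00 00 00.
K' ⊕ ipad = 35 36 36 36.  K' ⊕ opad = 5f 5c 5c 5c.
Inner input = (K'⊕ipad) ∥ m = 35 36 36 36 ∥ 19 01.
Inner hash: sum = 53+54+54+54+25+1 = 241 → f1.
Outer input = (K'⊕opad) ∥ inner = 5f 5c 5c 5c ∥ f1.
Outer hash (tag): sum = 95+92+92+92+241 = 612; mod 256 = 100 → 64.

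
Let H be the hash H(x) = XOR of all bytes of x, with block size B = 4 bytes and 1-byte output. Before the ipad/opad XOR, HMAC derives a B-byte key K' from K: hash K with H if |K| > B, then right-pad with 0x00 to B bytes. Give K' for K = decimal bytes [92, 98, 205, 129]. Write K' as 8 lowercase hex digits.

Key decimal bytes [92, 98, 205, 129] = 5c 62 cd 81 is exactly B = 4 bytes: K' = 5c 62 cd 81.

5c62cd81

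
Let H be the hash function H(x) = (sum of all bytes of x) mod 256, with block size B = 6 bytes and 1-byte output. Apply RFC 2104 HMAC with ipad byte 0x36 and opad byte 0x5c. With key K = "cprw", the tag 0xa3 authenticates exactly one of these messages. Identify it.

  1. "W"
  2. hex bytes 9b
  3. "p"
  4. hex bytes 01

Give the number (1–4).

2

Key "cprw" = 63 70 72 77 is 4 bytes ≤ B = 6; zero-pad to 6 bytes: K' = 63 70 72 77 00 00.
K' ⊕ ipad = 55 46 44 41 36 36; K' ⊕ opad = 3f 2c 2e 2b 5c 5c.
m1: inner = H(55 46 44 41 36 36 57) = e3; tag = H(3f 2c 2e 2b 5c 5c e3) = 5f
m2: inner = H(55 46 44 41 36 36 9b) = 27; tag = H(3f 2c 2e 2b 5c 5c 27) = a3 ← matches
m3: inner = H(55 46 44 41 36 36 70) = fc; tag = H(3f 2c 2e 2b 5c 5c fc) = 78
m4: inner = H(55 46 44 41 36 36 01) = 8d; tag = H(3f 2c 2e 2b 5c 5c 8d) = 09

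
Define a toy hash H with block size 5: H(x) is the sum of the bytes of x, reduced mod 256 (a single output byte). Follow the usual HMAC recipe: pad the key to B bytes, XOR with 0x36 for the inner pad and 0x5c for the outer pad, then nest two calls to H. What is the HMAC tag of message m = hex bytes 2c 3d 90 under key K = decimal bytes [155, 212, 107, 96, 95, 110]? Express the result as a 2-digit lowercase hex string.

cd

Key decimal bytes [155, 212, 107, 96, 95, 110] = 9b d4 6b 60 5f 6e is 6 bytes > B = 5, so hash it first: H(key) = 07, then zero-pad to 5 bytes: K' = 07 00 00 00 00.
K' ⊕ ipad = 31 36 36 36 36.  K' ⊕ opad = 5b 5c 5c 5c 5c.
Inner input = (K'⊕ipad) ∥ m = 31 36 36 36 36 ∥ 2c 3d 90.
Inner hash: sum = 49+54+54+54+54+44+61+144 = 514; mod 256 = 2 → 02.
Outer input = (K'⊕opad) ∥ inner = 5b 5c 5c 5c 5c ∥ 02.
Outer hash (tag): sum = 91+92+92+92+92+2 = 461; mod 256 = 205 → cd.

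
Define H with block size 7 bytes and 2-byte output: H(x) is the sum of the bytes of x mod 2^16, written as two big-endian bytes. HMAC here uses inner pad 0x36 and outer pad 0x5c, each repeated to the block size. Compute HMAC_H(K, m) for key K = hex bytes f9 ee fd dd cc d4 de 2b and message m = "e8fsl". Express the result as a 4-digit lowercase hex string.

02db

Key hex bytes f9 ee fd dd cc d4 de 2b is 8 bytes > B = 7, so hash it first: H(key) = 06 6a, then zero-pad to 7 bytes: K' = 06 6a 00 00 00 00 00.
K' ⊕ ipad = 30 5c 36 36 36 36 36.  K' ⊕ opad = 5a 36 5c 5c 5c 5c 5c.
Inner input = (K'⊕ipad) ∥ m = 30 5c 36 36 36 36 36 ∥ 65 38 66 73 6c.
Inner hash: sum = 48+92+54+54+54+54+54+101+56+102+115+108 = 892 → 03 7c.
Outer input = (K'⊕opad) ∥ inner = 5a 36 5c 5c 5c 5c 5c ∥ 03 7c.
Outer hash (tag): sum = 90+54+92+92+92+92+92+3+124 = 731 → 02 db.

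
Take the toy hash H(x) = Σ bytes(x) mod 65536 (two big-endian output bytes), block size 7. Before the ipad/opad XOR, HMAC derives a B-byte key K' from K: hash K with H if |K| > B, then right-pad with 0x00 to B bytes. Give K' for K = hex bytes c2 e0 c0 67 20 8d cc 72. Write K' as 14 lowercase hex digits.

|K| = 8 > B = 7, so first hash the key.
H(K): sum = 194+224+192+103+32+141+204+114 = 1204 → 04 b4.
Zero-pad H(K) = 04 b4 to 7 bytes: K' = 04 b4 00 00 00 00 00.

04b40000000000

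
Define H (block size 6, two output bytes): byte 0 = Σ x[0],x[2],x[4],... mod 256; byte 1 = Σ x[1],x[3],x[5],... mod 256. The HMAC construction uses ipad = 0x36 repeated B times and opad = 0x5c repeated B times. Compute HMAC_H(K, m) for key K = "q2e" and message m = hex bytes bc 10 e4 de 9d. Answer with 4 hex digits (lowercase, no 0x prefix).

Key "q2e" = 71 32 65 is 3 bytes ≤ B = 6; zero-pad to 6 bytes: K' = 71 32 65 00 00 00.
K' ⊕ ipad = 47 04 53 36 36 36.  K' ⊕ opad = 2d 6e 39 5c 5c 5c.
Inner input = (K'⊕ipad) ∥ m = 47 04 53 36 36 36 ∥ bc 10 e4 de 9d.
Inner hash: even-index sum = 781 mod 256 = 13; odd-index sum = 350 mod 256 = 94 → 0d 5e.
Outer input = (K'⊕opad) ∥ inner = 2d 6e 39 5c 5c 5c ∥ 0d 5e.
Outer hash (tag): even-index sum = 207 mod 256 = 207; odd-index sum = 388 mod 256 = 132 → cf 84.

cf84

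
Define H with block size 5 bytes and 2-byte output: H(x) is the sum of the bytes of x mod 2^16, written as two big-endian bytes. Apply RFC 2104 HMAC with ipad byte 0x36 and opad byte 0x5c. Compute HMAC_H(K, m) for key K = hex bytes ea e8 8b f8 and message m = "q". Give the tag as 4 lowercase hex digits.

Key hex bytes ea e8 8b f8 is 4 bytes ≤ B = 5; zero-pad to 5 bytes: K' = ea e8 8b f8 00.
K' ⊕ ipad = dc de bd ce 36.  K' ⊕ opad = b6 b4 d7 a4 5c.
Inner input = (K'⊕ipad) ∥ m = dc de bd ce 36 ∥ 71.
Inner hash: sum = 220+222+189+206+54+113 = 1004 → 03 ec.
Outer input = (K'⊕opad) ∥ inner = b6 b4 d7 a4 5c ∥ 03 ec.
Outer hash (tag): sum = 182+180+215+164+92+3+236 = 1072 → 04 30.

0430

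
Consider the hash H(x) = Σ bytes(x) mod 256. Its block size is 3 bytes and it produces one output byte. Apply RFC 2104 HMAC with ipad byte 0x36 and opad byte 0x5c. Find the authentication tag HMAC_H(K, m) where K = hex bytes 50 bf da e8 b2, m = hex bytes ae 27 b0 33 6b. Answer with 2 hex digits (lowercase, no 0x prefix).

db

Key hex bytes 50 bf da e8 b2 is 5 bytes > B = 3, so hash it first: H(key) = 83, then zero-pad to 3 bytes: K' = 83 00 00.
K' ⊕ ipad = b5 36 36.  K' ⊕ opad = df 5c 5c.
Inner input = (K'⊕ipad) ∥ m = b5 36 36 ∥ ae 27 b0 33 6b.
Inner hash: sum = 181+54+54+174+39+176+51+107 = 836; mod 256 = 68 → 44.
Outer input = (K'⊕opad) ∥ inner = df 5c 5c ∥ 44.
Outer hash (tag): sum = 223+92+92+68 = 475; mod 256 = 219 → db.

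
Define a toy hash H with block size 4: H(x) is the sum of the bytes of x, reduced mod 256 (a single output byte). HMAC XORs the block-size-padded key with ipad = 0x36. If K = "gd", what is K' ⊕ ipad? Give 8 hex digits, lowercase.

51523636

Key "gd" = 67 64 is 2 bytes ≤ B = 4; zero-pad to 4 bytes: K' = 67 64 00 00.
XOR each byte with 0x36: 67⊕36=51, 64⊕36=52, 00⊕36=36, 00⊕36=36.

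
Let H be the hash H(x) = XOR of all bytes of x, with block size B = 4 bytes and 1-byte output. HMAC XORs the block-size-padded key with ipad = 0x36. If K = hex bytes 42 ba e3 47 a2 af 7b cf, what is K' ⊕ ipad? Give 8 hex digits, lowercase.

d3363636

Key hex bytes 42 ba e3 47 a2 af 7b cf is 8 bytes > B = 4, so hash it first: H(key) = e5, then zero-pad to 4 bytes: K' = e5 00 00 00.
XOR each byte with 0x36: e5⊕36=d3, 00⊕36=36, 00⊕36=36, 00⊕36=36.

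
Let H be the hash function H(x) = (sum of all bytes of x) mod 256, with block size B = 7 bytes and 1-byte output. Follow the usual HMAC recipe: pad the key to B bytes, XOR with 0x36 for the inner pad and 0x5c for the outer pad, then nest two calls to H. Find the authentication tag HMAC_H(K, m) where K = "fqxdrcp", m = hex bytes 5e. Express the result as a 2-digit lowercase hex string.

Key "fqxdrcp" = 66 71 78 64 72 63 70 is exactly B = 7 bytes: K' = 66 71 78 64 72 63 70.
K' ⊕ ipad = 50 47 4e 52 44 55 46.  K' ⊕ opad = 3a 2d 24 38 2e 3f 2c.
Inner input = (K'⊕ipad) ∥ m = 50 47 4e 52 44 55 46 ∥ 5e.
Inner hash: sum = 80+71+78+82+68+85+70+94 = 628; mod 256 = 116 → 74.
Outer input = (K'⊕opad) ∥ inner = 3a 2d 24 38 2e 3f 2c ∥ 74.
Outer hash (tag): sum = 58+45+36+56+46+63+44+116 = 464; mod 256 = 208 → d0.

d0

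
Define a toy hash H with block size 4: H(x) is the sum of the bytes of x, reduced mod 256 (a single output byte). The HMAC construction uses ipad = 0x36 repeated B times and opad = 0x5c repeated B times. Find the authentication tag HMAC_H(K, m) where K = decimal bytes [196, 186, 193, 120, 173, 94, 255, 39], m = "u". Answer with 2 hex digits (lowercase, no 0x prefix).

Key decimal bytes [196, 186, 193, 120, 173, 94, 255, 39] = c4 ba c1 78 ad 5e ff 27 is 8 bytes > B = 4, so hash it first: H(key) = e8, then zero-pad to 4 bytes: K' = e8 00 00 00.
K' ⊕ ipad = de 36 36 36.  K' ⊕ opad = b4 5c 5c 5c.
Inner input = (K'⊕ipad) ∥ m = de 36 36 36 ∥ 75.
Inner hash: sum = 222+54+54+54+117 = 501; mod 256 = 245 → f5.
Outer input = (K'⊕opad) ∥ inner = b4 5c 5c 5c ∥ f5.
Outer hash (tag): sum = 180+92+92+92+245 = 701; mod 256 = 189 → bd.

bd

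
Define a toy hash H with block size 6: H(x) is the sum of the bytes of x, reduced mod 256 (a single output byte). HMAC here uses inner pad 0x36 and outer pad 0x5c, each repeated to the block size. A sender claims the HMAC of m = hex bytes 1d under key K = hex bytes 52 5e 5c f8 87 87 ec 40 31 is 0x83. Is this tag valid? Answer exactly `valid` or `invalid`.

valid

Key hex bytes 52 5e 5c f8 87 87 ec 40 31 is 9 bytes > B = 6, so hash it first: H(key) = 6f, then zero-pad to 6 bytes: K' = 6f 00 00 00 00 00.
K' ⊕ ipad = 59 36 36 36 36 36; K' ⊕ opad = 33 5c 5c 5c 5c 5c.
Inner hash: sum = 89+54+54+54+54+54+29 = 388; mod 256 = 132 → 84.
Outer hash (recomputed tag): sum = 51+92+92+92+92+92+132 = 643; mod 256 = 131 → 83.
Recomputed tag = 83; claimed = 83 → match.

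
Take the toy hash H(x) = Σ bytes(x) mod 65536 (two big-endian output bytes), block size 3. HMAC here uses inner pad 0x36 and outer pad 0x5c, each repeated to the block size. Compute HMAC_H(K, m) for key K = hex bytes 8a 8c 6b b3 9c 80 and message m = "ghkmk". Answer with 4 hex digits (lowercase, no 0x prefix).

01ac

Key hex bytes 8a 8c 6b b3 9c 80 is 6 bytes > B = 3, so hash it first: H(key) = 03 50, then zero-pad to 3 bytes: K' = 03 50 00.
K' ⊕ ipad = 35 66 36.  K' ⊕ opad = 5f 0c 5c.
Inner input = (K'⊕ipad) ∥ m = 35 66 36 ∥ 67 68 6b 6d 6b.
Inner hash: sum = 53+102+54+103+104+107+109+107 = 739 → 02 e3.
Outer input = (K'⊕opad) ∥ inner = 5f 0c 5c ∥ 02 e3.
Outer hash (tag): sum = 95+12+92+2+227 = 428 → 01 ac.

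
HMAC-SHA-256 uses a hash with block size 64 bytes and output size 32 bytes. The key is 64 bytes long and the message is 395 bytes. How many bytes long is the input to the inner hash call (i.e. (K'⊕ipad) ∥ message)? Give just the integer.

459

Key is 64 ≤ 64 bytes, zero-padded: |K'| = 64.
Inner input = (K'⊕ipad) ∥ m → 64 + 395 = 459 bytes.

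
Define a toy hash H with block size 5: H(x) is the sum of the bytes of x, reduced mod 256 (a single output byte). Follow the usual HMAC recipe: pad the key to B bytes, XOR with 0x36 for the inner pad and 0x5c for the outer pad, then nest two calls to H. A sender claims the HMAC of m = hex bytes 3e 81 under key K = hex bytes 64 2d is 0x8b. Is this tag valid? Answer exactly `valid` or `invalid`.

Key hex bytes 64 2d is 2 bytes ≤ B = 5; zero-pad to 5 bytes: K' = 64 2d 00 00 00.
K' ⊕ ipad = 52 1b 36 36 36; K' ⊕ opad = 38 71 5c 5c 5c.
Inner hash: sum = 82+27+54+54+54+62+129 = 462; mod 256 = 206 → ce.
Outer hash (recomputed tag): sum = 56+113+92+92+92+206 = 651; mod 256 = 139 → 8b.
Recomputed tag = 8b; claimed = 8b → match.

valid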